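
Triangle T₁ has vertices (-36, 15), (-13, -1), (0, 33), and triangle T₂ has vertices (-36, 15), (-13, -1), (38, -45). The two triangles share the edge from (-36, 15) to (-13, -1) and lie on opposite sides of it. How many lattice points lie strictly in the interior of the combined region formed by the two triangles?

The union is the simple quadrilateral with vertices (-36, 15), (0, 33), (-13, -1), (38, -45) in order.
By the shoelace formula, twice the signed area is |((-36)·33 − 0·15) + (0·(-1) − (-13)·33) + ((-13)·(-45) − 38·(-1)) + (38·15 − (-36)·(-45))| = 1186, so the area is 593.
Along each edge there are gcd(|Δx|,|Δy|)+1 lattice points, so counting each shared vertex once the boundary has gcd(36,18) + gcd(13,34) + gcd(51,44) + gcd(74,60) = 18+1+1+2 = 22.
By Pick's theorem I = A − B/2 + 1 = 593 − 22/2 + 1 = 583.

583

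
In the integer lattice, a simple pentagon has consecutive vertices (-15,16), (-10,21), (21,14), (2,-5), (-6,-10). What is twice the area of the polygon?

1165

The shoelace formula gives twice the area as |((-15)·21 − (-10)·16) + ((-10)·14 − 21·21) + (21·(-5) − 2·14) + (2·(-10) − (-6)·(-5)) + ((-6)·16 − (-15)·(-10))| = 1165, so the area is 582.5.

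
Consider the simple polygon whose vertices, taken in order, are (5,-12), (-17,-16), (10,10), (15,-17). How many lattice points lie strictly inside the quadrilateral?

351

The shoelace formula gives twice the area as |[5·(-16) − (-17)·(-12)] + [(-17)·10 − 10·(-16)] + [10·(-17) − 15·10] + [15·(-12) − 5·(-17)]| = 709, so the area is 709/2.
Summing gcd(|Δx|,|Δy|) over the edges gives the boundary count: gcd(22,4) + gcd(27,26) + gcd(5,27) + gcd(10,5) = 2+1+1+5 = 9.
Pick's theorem gives I = A − B/2 + 1 = 709/2 − 9/2 + 1 = 351.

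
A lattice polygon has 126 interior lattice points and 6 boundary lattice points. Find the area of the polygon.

Pick's theorem states A = I + B/2 − 1, so A = 126 + 6/2 − 1 = 128.

128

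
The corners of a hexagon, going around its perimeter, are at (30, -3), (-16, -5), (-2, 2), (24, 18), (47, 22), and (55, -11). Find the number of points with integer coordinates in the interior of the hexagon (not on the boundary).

1096

The shoelace formula gives twice the area as |[30·(-5) − (-16)·(-3)] + [(-16)·2 − (-2)·(-5)] + [(-2)·18 − 24·2] + [24·22 − 47·18] + [47·(-11) − 55·22] + [55·(-3) − 30·(-11)]| = 2204, so the area is 1102.
Summing gcd(|Δx|,|Δy|) over the edges gives the boundary count: gcd(46,2) + gcd(14,7) + gcd(26,16) + gcd(23,4) + gcd(8,33) + gcd(25,8) = 2+7+2+1+1+1 = 14.
By Pick's theorem A = I + B/2 − 1, so I = 1102 − 14/2 + 1 = 1096.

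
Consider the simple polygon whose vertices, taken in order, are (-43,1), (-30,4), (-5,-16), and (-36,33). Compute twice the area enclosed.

1000

Using the shoelace formula, 2A = |[(-43)·4 − (-30)·1] + [(-30)·(-16) − (-5)·4] + [(-5)·33 − (-36)·(-16)] + [(-36)·1 − (-43)·33]| = 1000, so the area is 500.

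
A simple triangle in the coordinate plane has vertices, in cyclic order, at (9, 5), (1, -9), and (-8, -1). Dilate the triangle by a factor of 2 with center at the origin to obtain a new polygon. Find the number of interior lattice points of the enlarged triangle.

Using the shoelace formula, 2A = |(9·(-9) − 1·5) + (1·(-1) − (-8)·(-9)) + ((-8)·5 − 9·(-1))| = 190, so the area is 95.
Summing gcd(|Δx|,|Δy|) over the edges gives the boundary count: gcd(8,14) + gcd(9,8) + gcd(17,6) = 2+1+1 = 4.
Scaling by 2 multiplies the area by 2² = 4 (so the new area is 380) and multiplies the boundary lattice-point count by 2, giving 8.
By Pick's theorem, the interior count of the dilated polygon is 380 − 8/2 + 1 = 377.

377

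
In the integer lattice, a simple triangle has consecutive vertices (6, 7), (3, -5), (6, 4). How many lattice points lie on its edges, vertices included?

9

The number of boundary lattice points is Σ gcd(|Δx|,|Δy|) = gcd(3,12) + gcd(3,9) + gcd(0,3) = 3+3+3 = 9.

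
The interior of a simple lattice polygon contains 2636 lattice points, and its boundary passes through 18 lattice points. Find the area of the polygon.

Pick's theorem states A = I + B/2 − 1, so A = 2636 + 18/2 − 1 = 2644.

2644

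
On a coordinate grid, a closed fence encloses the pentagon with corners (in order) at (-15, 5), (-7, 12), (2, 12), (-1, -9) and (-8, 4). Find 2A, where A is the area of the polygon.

By the shoelace formula, twice the signed area is |[(-15)·12 − (-7)·5] + [(-7)·12 − 2·12] + [2·(-9) − (-1)·12] + [(-1)·4 − (-8)·(-9)] + [(-8)·5 − (-15)·4]| = 315, so the area is 157.5.

315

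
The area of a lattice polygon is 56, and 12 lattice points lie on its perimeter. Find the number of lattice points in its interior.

51

Pick's theorem A = I + B/2 − 1 rearranges to I = A − B/2 + 1 = 56 − 12/2 + 1 = 51.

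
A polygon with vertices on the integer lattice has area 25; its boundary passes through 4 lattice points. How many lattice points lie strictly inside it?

From Pick's theorem, I = A − B/2 + 1 = 25 − 4/2 + 1 = 24.

24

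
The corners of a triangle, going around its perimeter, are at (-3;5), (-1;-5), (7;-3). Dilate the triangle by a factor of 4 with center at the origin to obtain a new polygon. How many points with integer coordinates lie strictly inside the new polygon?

661

The shoelace formula gives twice the area as |[(-3)·(-5) − (-1)·5] + [(-1)·(-3) − 7·(-5)] + [7·5 − (-3)·(-3)]| = 84, so the area is 42.
The number of boundary lattice points is Σ gcd(|Δx|,|Δy|) = gcd(2,10) + gcd(8,2) + gcd(10,8) = 2+2+2 = 6.
Scaling by 4 multiplies the area by 4² = 16 (so the new area is 672) and multiplies the boundary lattice-point count by 4, giving 24.
By Pick's theorem, the interior count of the dilated polygon is 672 − 24/2 + 1 = 661.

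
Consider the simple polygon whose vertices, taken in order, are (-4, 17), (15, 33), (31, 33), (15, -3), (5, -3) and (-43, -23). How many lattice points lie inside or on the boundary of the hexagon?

The shoelace formula gives twice the area as |((-4)·33 − 15·17) + (15·33 − 31·33) + (31·(-3) − 15·33) + (15·(-3) − 5·(-3)) + (5·(-23) − (-43)·(-3)) + ((-43)·17 − (-4)·(-23))| = 2600, so the area is 1300.
The number of boundary lattice points is Σ gcd(|Δx|,|Δy|) = gcd(19,16) + gcd(16,0) + gcd(16,36) + gcd(10,0) + gcd(48,20) + gcd(39,40) = 1+16+4+10+4+1 = 36.
Pick's theorem gives I = A − B/2 + 1 = 1300 − 36/2 + 1 = 1283, so the closed region contains I + B = 1283 + 36 = 1319 lattice points.

1319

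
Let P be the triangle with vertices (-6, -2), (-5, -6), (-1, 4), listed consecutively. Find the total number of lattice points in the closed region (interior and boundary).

16

The shoelace formula gives twice the area as |((-6)·(-6) − (-5)·(-2)) + ((-5)·4 − (-1)·(-6)) + ((-1)·(-2) − (-6)·4)| = 26, so the area is 13.
The number of boundary lattice points is Σ gcd(|Δx|,|Δy|) = gcd(1,4) + gcd(4,10) + gcd(5,6) = 1+2+1 = 4.
Pick's theorem gives I = A − B/2 + 1 = 13 − 4/2 + 1 = 12, so the closed region contains I + B = 12 + 4 = 16 lattice points.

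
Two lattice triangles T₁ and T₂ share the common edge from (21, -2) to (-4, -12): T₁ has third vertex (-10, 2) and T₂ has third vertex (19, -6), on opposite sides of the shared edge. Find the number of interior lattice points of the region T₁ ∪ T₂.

243

The union is the simple quadrilateral with vertices (21, -2), (-10, 2), (-4, -12), (19, -6) in order.
The shoelace formula gives twice the area as |[21·2 − (-10)·(-2)] + [(-10)·(-12) − (-4)·2] + [(-4)·(-6) − 19·(-12)] + [19·(-2) − 21·(-6)]| = 490, so the area is 245.
Summing gcd(|Δx|,|Δy|) over the edges gives the boundary count: gcd(31,4) + gcd(6,14) + gcd(23,6) + gcd(2,4) = 1+2+1+2 = 6.
By Pick's theorem I = A − B/2 + 1 = 245 − 6/2 + 1 = 243.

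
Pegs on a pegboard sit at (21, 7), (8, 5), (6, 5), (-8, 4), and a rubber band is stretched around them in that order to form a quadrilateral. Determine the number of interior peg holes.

7

By the shoelace formula, twice the signed area is |[21·5 − 8·7] + [8·5 − 6·5] + [6·4 − (-8)·5] + [(-8)·7 − 21·4]| = 17, so the area is 8.5.
Along each edge there are gcd(|Δx|,|Δy|)+1 lattice points, so counting each shared vertex once the boundary has gcd(13,2) + gcd(2,0) + gcd(14,1) + gcd(29,3) = 1+2+1+1 = 5.
By Pick's theorem A = I + B/2 − 1, so I = 8.5 − 5/2 + 1 = 7.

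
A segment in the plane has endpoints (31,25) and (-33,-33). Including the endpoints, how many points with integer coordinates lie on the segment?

The number of lattice points on a segment between lattice points is gcd(|Δx|,|Δy|) + 1 = gcd(64,58) + 1 = 2 + 1 = 3.

3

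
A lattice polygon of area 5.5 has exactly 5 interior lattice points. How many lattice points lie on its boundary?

Pick's theorem gives A = I + B/2 − 1, so B = 2(A − I + 1) = 2(5.5 − 5 + 1) = 3.

3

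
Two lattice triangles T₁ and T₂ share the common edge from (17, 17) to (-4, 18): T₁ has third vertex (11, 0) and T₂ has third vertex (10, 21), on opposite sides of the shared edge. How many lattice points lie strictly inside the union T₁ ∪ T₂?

218

The union is the simple quadrilateral with vertices (17, 17), (11, 0), (-4, 18), (10, 21) in order.
By the shoelace formula, twice the signed area is |(17·0 − 11·17) + (11·18 − (-4)·0) + ((-4)·21 − 10·18) + (10·17 − 17·21)| = 440, so the area is 220.
Summing gcd(|Δx|,|Δy|) over the edges gives the boundary count: gcd(6,17) + gcd(15,18) + gcd(14,3) + gcd(7,4) = 1+3+1+1 = 6.
By Pick's theorem I = A − B/2 + 1 = 220 − 6/2 + 1 = 218.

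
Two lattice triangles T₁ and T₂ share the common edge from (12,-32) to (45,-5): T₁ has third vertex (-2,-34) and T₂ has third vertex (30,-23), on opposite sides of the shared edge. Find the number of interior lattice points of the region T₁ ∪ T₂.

244

The union is the simple quadrilateral with vertices (12,-32), (-2,-34), (45,-5), (30,-23) in order.
The shoelace formula gives twice the area as |(12·(-34) − (-2)·(-32)) + ((-2)·(-5) − 45·(-34)) + (45·(-23) − 30·(-5)) + (30·(-32) − 12·(-23))| = 501, so the area is 501/2.
Summing gcd(|Δx|,|Δy|) over the edges gives the boundary count: gcd(14,2) + gcd(47,29) + gcd(15,18) + gcd(18,9) = 2+1+3+9 = 15.
By Pick's theorem I = A − B/2 + 1 = 501/2 − 15/2 + 1 = 244.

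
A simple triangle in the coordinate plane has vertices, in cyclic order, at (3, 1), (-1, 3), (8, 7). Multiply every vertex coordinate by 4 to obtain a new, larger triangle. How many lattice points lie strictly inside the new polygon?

By the shoelace formula, twice the signed area is |[3·3 − (-1)·1] + [(-1)·7 − 8·3] + [8·1 − 3·7]| = 34, so the area is 17.
The number of boundary lattice points is Σ gcd(|Δx|,|Δy|) = gcd(4,2) + gcd(9,4) + gcd(5,6) = 2+1+1 = 4.
Scaling by 4 multiplies the area by 4² = 16 (so the new area is 272) and multiplies the boundary lattice-point count by 4, giving 16.
By Pick's theorem, the interior count of the dilated polygon is 272 − 16/2 + 1 = 265.

265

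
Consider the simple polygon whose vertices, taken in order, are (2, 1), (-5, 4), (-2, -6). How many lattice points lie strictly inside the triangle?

Using the shoelace formula, 2A = |(2·4 − (-5)·1) + ((-5)·(-6) − (-2)·4) + ((-2)·1 − 2·(-6))| = 61, so the area is 30.5.
The number of boundary lattice points is Σ gcd(|Δx|,|Δy|) = gcd(7,3) + gcd(3,10) + gcd(4,7) = 1+1+1 = 3.
By Pick's theorem A = I + B/2 − 1, so I = 30.5 − 3/2 + 1 = 30.

30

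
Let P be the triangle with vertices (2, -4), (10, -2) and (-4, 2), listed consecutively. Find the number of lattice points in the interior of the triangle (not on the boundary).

26

The shoelace formula gives twice the area as |[2·(-2) − 10·(-4)] + [10·2 − (-4)·(-2)] + [(-4)·(-4) − 2·2]| = 60, so the area is 30.
Along each edge there are gcd(|Δx|,|Δy|)+1 lattice points, so counting each shared vertex once the boundary has gcd(8,2) + gcd(14,4) + gcd(6,6) = 2+2+6 = 10.
Pick's theorem gives I = A − B/2 + 1 = 30 − 10/2 + 1 = 26.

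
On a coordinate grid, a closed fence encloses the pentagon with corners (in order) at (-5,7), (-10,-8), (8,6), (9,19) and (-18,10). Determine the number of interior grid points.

Using the shoelace formula, 2A = |[(-5)·(-8) − (-10)·7] + [(-10)·6 − 8·(-8)] + [8·19 − 9·6] + [9·10 − (-18)·19] + [(-18)·7 − (-5)·10]| = 568, so the area is 284.
Summing gcd(|Δx|,|Δy|) over the edges gives the boundary count: gcd(5,15) + gcd(18,14) + gcd(1,13) + gcd(27,9) + gcd(13,3) = 5+2+1+9+1 = 18.
By Pick's theorem A = I + B/2 − 1, so I = 284 − 18/2 + 1 = 276.

276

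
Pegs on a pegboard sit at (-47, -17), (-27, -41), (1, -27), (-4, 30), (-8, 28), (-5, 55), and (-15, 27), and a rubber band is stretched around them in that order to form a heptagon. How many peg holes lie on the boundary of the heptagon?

30

The number of boundary lattice points is Σ gcd(|Δx|,|Δy|) = gcd(20,24) + gcd(28,14) + gcd(5,57) + gcd(4,2) + gcd(3,27) + gcd(10,28) + gcd(32,44) = 4+14+1+2+3+2+4 = 30.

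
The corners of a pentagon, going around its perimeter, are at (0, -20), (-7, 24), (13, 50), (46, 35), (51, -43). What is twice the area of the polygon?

Using the shoelace formula, 2A = |(0·24 − (-7)·(-20)) + ((-7)·50 − 13·24) + (13·35 − 46·50) + (46·(-43) − 51·35) + (51·(-20) − 0·(-43))| = 7430, so the area is 3715.

7430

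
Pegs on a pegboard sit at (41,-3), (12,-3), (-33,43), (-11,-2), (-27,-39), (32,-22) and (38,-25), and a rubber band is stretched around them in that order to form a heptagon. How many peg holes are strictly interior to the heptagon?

By the shoelace formula, twice the signed area is |(41·(-3) − 12·(-3)) + (12·43 − (-33)·(-3)) + ((-33)·(-2) − (-11)·43) + ((-11)·(-39) − (-27)·(-2)) + ((-27)·(-22) − 32·(-39)) + (32·(-25) − 38·(-22)) + (38·(-3) − 41·(-25))| = 4033, so the area is 4033/2.
Summing gcd(|Δx|,|Δy|) over the edges gives the boundary count: gcd(29,0) + gcd(45,46) + gcd(22,45) + gcd(16,37) + gcd(59,17) + gcd(6,3) + gcd(3,22) = 29+1+1+1+1+3+1 = 37.
Pick's theorem gives I = A − B/2 + 1 = 4033/2 − 37/2 + 1 = 1999.

1999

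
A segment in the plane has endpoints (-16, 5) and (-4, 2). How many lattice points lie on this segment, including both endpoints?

4

The number of lattice points on a segment between lattice points is gcd(|Δx|,|Δy|) + 1 = gcd(12,3) + 1 = 3 + 1 = 4.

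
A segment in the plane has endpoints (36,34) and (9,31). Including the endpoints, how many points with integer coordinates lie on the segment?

4

The number of lattice points on a segment between lattice points is gcd(|Δx|,|Δy|) + 1 = gcd(27,3) + 1 = 3 + 1 = 4.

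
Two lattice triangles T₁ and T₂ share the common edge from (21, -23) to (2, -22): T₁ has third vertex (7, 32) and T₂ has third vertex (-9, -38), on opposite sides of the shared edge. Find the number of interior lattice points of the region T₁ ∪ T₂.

665

The union is the simple quadrilateral with vertices (21, -23), (7, 32), (2, -22), (-9, -38) in order.
By the shoelace formula, twice the signed area is |[21·32 − 7·(-23)] + [7·(-22) − 2·32] + [2·(-38) − (-9)·(-22)] + [(-9)·(-23) − 21·(-38)]| = 1346, so the area is 673.
Along each edge there are gcd(|Δx|,|Δy|)+1 lattice points, so counting each shared vertex once the boundary has gcd(14,55) + gcd(5,54) + gcd(11,16) + gcd(30,15) = 1+1+1+15 = 18.
By Pick's theorem I = A − B/2 + 1 = 673 − 18/2 + 1 = 665.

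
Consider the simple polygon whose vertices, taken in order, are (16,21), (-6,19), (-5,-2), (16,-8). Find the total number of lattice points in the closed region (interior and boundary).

The shoelace formula gives twice the area as |(16·19 − (-6)·21) + ((-6)·(-2) − (-5)·19) + ((-5)·(-8) − 16·(-2)) + (16·21 − 16·(-8))| = 1073, so the area is 1073/2.
The number of boundary lattice points is Σ gcd(|Δx|,|Δy|) = gcd(22,2) + gcd(1,21) + gcd(21,6) + gcd(0,29) = 2+1+3+29 = 35.
Pick's theorem gives I = A − B/2 + 1 = 1073/2 − 35/2 + 1 = 520, so the closed region contains I + B = 520 + 35 = 555 lattice points.

555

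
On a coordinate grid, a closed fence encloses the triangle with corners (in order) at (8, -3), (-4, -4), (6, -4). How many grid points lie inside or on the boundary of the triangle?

By the shoelace formula, twice the signed area is |(8·(-4) − (-4)·(-3)) + ((-4)·(-4) − 6·(-4)) + (6·(-3) − 8·(-4))| = 10, so the area is 5.
Along each edge there are gcd(|Δx|,|Δy|)+1 lattice points, so counting each shared vertex once the boundary has gcd(12,1) + gcd(10,0) + gcd(2,1) = 1+10+1 = 12.
Pick's theorem gives I = A − B/2 + 1 = 5 − 12/2 + 1 = 0, so the closed region contains I + B = 0 + 12 = 12 lattice points.

12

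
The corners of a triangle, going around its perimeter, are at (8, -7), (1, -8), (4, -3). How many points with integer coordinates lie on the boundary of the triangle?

Summing gcd(|Δx|,|Δy|) over the edges gives the boundary count: gcd(7,1) + gcd(3,5) + gcd(4,4) = 1+1+4 = 6.

6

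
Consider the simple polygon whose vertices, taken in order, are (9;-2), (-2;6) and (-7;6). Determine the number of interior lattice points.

14

The shoelace formula gives twice the area as |[9·6 − (-2)·(-2)] + [(-2)·6 − (-7)·6] + [(-7)·(-2) − 9·6]| = 40, so the area is 20.
The number of boundary lattice points is Σ gcd(|Δx|,|Δy|) = gcd(11,8) + gcd(5,0) + gcd(16,8) = 1+5+8 = 14.
Pick's theorem gives I = A − B/2 + 1 = 20 − 14/2 + 1 = 14.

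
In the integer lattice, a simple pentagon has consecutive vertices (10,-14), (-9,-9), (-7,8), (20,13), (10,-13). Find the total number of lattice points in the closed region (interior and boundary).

505

Using the shoelace formula, 2A = |(10·(-9) − (-9)·(-14)) + ((-9)·8 − (-7)·(-9)) + ((-7)·13 − 20·8) + (20·(-13) − 10·13) + (10·(-14) − 10·(-13))| = 1002, so the area is 501.
Along each edge there are gcd(|Δx|,|Δy|)+1 lattice points, so counting each shared vertex once the boundary has gcd(19,5) + gcd(2,17) + gcd(27,5) + gcd(10,26) + gcd(0,1) = 1+1+1+2+1 = 6.
Pick's theorem gives I = A − B/2 + 1 = 501 − 6/2 + 1 = 499, so the closed region contains I + B = 499 + 6 = 505 lattice points.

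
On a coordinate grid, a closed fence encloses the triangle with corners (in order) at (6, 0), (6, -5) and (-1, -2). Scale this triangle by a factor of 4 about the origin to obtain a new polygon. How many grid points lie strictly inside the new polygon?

267

The shoelace formula gives twice the area as |(6·(-5) − 6·0) + (6·(-2) − (-1)·(-5)) + ((-1)·0 − 6·(-2))| = 35, so the area is 17.5.
Along each edge there are gcd(|Δx|,|Δy|)+1 lattice points, so counting each shared vertex once the boundary has gcd(0,5) + gcd(7,3) + gcd(7,2) = 5+1+1 = 7.
Scaling by 4 multiplies the area by 4² = 16 (so the new area is 280) and multiplies the boundary lattice-point count by 4, giving 28.
By Pick's theorem, the interior count of the dilated polygon is 280 − 28/2 + 1 = 267.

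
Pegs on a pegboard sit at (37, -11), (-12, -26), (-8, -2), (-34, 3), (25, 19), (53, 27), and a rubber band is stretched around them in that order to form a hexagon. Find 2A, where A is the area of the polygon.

By the shoelace formula, twice the signed area is |[37·(-26) − (-12)·(-11)] + [(-12)·(-2) − (-8)·(-26)] + [(-8)·3 − (-34)·(-2)] + [(-34)·19 − 25·3] + [25·27 − 53·19] + [53·(-11) − 37·27]| = 4005, so the area is 2002.5.

4005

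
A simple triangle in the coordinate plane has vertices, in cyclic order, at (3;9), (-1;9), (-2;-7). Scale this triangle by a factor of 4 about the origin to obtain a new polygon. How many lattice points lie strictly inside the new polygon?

501

Using the shoelace formula, 2A = |(3·9 − (-1)·9) + ((-1)·(-7) − (-2)·9) + ((-2)·9 − 3·(-7))| = 64, so the area is 32.
Summing gcd(|Δx|,|Δy|) over the edges gives the boundary count: gcd(4,0) + gcd(1,16) + gcd(5,16) = 4+1+1 = 6.
Scaling by 4 multiplies the area by 4² = 16 (so the new area is 512) and multiplies the boundary lattice-point count by 4, giving 24.
By Pick's theorem, the interior count of the dilated polygon is 512 − 24/2 + 1 = 501.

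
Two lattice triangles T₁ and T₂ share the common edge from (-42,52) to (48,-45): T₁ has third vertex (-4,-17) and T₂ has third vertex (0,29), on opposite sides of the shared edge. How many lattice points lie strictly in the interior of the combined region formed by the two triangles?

The union is the simple quadrilateral with vertices (-42,52), (-4,-17), (48,-45), (0,29) in order.
By the shoelace formula, twice the signed area is |((-42)·(-17) − (-4)·52) + ((-4)·(-45) − 48·(-17)) + (48·29 − 0·(-45)) + (0·52 − (-42)·29)| = 4528, so the area is 2264.
Summing gcd(|Δx|,|Δy|) over the edges gives the boundary count: gcd(38,69) + gcd(52,28) + gcd(48,74) + gcd(42,23) = 1+4+2+1 = 8.
By Pick's theorem I = A − B/2 + 1 = 2264 − 8/2 + 1 = 2261.

2261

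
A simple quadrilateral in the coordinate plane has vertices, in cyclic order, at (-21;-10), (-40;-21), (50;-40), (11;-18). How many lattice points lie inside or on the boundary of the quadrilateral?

By the shoelace formula, twice the signed area is |[(-21)·(-21) − (-40)·(-10)] + [(-40)·(-40) − 50·(-21)] + [50·(-18) − 11·(-40)] + [11·(-10) − (-21)·(-18)]| = 1743, so the area is 1743/2.
The number of boundary lattice points is Σ gcd(|Δx|,|Δy|) = gcd(19,11) + gcd(90,19) + gcd(39,22) + gcd(32,8) = 1+1+1+8 = 11.
Pick's theorem gives I = A − B/2 + 1 = 1743/2 − 11/2 + 1 = 867, so the closed region contains I + B = 867 + 11 = 878 lattice points.

878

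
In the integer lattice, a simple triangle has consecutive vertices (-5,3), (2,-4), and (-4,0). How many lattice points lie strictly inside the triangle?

3

Using the shoelace formula, 2A = |((-5)·(-4) − 2·3) + (2·0 − (-4)·(-4)) + ((-4)·3 − (-5)·0)| = 14, so the area is 7.
Along each edge there are gcd(|Δx|,|Δy|)+1 lattice points, so counting each shared vertex once the boundary has gcd(7,7) + gcd(6,4) + gcd(1,3) = 7+2+1 = 10.
By Pick's theorem A = I + B/2 − 1, so I = 7 − 10/2 + 1 = 3.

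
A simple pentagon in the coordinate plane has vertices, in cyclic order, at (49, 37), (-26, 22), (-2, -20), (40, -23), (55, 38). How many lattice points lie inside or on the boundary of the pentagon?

3218

Using the shoelace formula, 2A = |(49·22 − (-26)·37) + ((-26)·(-20) − (-2)·22) + ((-2)·(-23) − 40·(-20)) + (40·38 − 55·(-23)) + (55·37 − 49·38)| = 6408, so the area is 3204.
Summing gcd(|Δx|,|Δy|) over the edges gives the boundary count: gcd(75,15) + gcd(24,42) + gcd(42,3) + gcd(15,61) + gcd(6,1) = 15+6+3+1+1 = 26.
Pick's theorem gives I = A − B/2 + 1 = 3204 − 26/2 + 1 = 3192, so the closed region contains I + B = 3192 + 26 = 3218 lattice points.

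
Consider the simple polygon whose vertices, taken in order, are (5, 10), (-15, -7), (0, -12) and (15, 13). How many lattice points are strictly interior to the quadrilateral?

275

The shoelace formula gives twice the area as |(5·(-7) − (-15)·10) + ((-15)·(-12) − 0·(-7)) + (0·13 − 15·(-12)) + (15·10 − 5·13)| = 560, so the area is 280.
Summing gcd(|Δx|,|Δy|) over the edges gives the boundary count: gcd(20,17) + gcd(15,5) + gcd(15,25) + gcd(10,3) = 1+5+5+1 = 12.
By Pick's theorem A = I + B/2 − 1, so I = 280 − 12/2 + 1 = 275.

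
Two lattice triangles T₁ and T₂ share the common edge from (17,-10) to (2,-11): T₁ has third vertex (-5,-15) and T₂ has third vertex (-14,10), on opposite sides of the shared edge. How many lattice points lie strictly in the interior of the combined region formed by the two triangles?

The union is the simple quadrilateral with vertices (17,-10), (-5,-15), (2,-11), (-14,10) in order.
Using the shoelace formula, 2A = |(17·(-15) − (-5)·(-10)) + ((-5)·(-11) − 2·(-15)) + (2·10 − (-14)·(-11)) + ((-14)·(-10) − 17·10)| = 384, so the area is 192.
The number of boundary lattice points is Σ gcd(|Δx|,|Δy|) = gcd(22,5) + gcd(7,4) + gcd(16,21) + gcd(31,20) = 1+1+1+1 = 4.
By Pick's theorem I = A − B/2 + 1 = 192 − 4/2 + 1 = 191.

191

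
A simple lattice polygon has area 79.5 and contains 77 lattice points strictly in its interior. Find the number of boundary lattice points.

7

Pick's theorem gives A = I + B/2 − 1, so B = 2(A − I + 1) = 2(79.5 − 77 + 1) = 7.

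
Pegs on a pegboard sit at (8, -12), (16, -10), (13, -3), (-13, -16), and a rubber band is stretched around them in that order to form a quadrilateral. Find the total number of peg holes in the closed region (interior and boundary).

125

The shoelace formula gives twice the area as |(8·(-10) − 16·(-12)) + (16·(-3) − 13·(-10)) + (13·(-16) − (-13)·(-3)) + ((-13)·(-12) − 8·(-16))| = 231, so the area is 115.5.
Along each edge there are gcd(|Δx|,|Δy|)+1 lattice points, so counting each shared vertex once the boundary has gcd(8,2) + gcd(3,7) + gcd(26,13) + gcd(21,4) = 2+1+13+1 = 17.
Pick's theorem gives I = A − B/2 + 1 = 115.5 − 17/2 + 1 = 108, so the closed region contains I + B = 108 + 17 = 125 lattice points.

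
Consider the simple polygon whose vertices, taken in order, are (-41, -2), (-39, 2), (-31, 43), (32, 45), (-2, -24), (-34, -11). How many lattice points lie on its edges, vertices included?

7

Along each edge there are gcd(|Δx|,|Δy|)+1 lattice points, so counting each shared vertex once the boundary has gcd(2,4) + gcd(8,41) + gcd(63,2) + gcd(34,69) + gcd(32,13) + gcd(7,9) = 2+1+1+1+1+1 = 7.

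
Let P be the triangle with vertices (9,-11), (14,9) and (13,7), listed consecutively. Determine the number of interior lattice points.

2

The shoelace formula gives twice the area as |(9·9 − 14·(-11)) + (14·7 − 13·9) + (13·(-11) − 9·7)| = 10, so the area is 5.
Summing gcd(|Δx|,|Δy|) over the edges gives the boundary count: gcd(5,20) + gcd(1,2) + gcd(4,18) = 5+1+2 = 8.
By Pick's theorem A = I + B/2 − 1, so I = 5 − 8/2 + 1 = 2.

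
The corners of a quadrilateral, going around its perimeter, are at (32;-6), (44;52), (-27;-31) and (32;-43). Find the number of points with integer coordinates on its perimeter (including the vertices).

Along each edge there are gcd(|Δx|,|Δy|)+1 lattice points, so counting each shared vertex once the boundary has gcd(12,58) + gcd(71,83) + gcd(59,12) + gcd(0,37) = 2+1+1+37 = 41.

41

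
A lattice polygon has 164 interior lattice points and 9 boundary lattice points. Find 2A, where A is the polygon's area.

Pick's theorem states A = I + B/2 − 1, so A = 164 + 9/2 − 1 = 335/2.
Hence 2A = 335.

335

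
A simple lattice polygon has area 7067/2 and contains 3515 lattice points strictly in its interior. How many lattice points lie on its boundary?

Pick's theorem gives A = I + B/2 − 1, so B = 2(A − I + 1) = 2(7067/2 − 3515 + 1) = 39.

39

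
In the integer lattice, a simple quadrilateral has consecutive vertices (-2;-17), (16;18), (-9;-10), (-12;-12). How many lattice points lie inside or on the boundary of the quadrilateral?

Using the shoelace formula, 2A = |[(-2)·18 − 16·(-17)] + [16·(-10) − (-9)·18] + [(-9)·(-12) − (-12)·(-10)] + [(-12)·(-17) − (-2)·(-12)]| = 406, so the area is 203.
The number of boundary lattice points is Σ gcd(|Δx|,|Δy|) = gcd(18,35) + gcd(25,28) + gcd(3,2) + gcd(10,5) = 1+1+1+5 = 8.
Pick's theorem gives I = A − B/2 + 1 = 203 − 8/2 + 1 = 200, so the closed region contains I + B = 200 + 8 = 208 lattice points.

208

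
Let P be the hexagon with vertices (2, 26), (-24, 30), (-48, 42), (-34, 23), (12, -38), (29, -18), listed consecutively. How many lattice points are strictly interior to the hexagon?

2058

By the shoelace formula, twice the signed area is |(2·30 − (-24)·26) + ((-24)·42 − (-48)·30) + ((-48)·23 − (-34)·42) + ((-34)·(-38) − 12·23) + (12·(-18) − 29·(-38)) + (29·26 − 2·(-18))| = 4132, so the area is 2066.
Along each edge there are gcd(|Δx|,|Δy|)+1 lattice points, so counting each shared vertex once the boundary has gcd(26,4) + gcd(24,12) + gcd(14,19) + gcd(46,61) + gcd(17,20) + gcd(27,44) = 2+12+1+1+1+1 = 18.
Pick's theorem gives I = A − B/2 + 1 = 2066 − 18/2 + 1 = 2058.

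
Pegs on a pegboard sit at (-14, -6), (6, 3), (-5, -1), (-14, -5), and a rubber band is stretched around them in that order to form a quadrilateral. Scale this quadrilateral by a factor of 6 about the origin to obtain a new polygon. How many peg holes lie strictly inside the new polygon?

Using the shoelace formula, 2A = |[(-14)·3 − 6·(-6)] + [6·(-1) − (-5)·3] + [(-5)·(-5) − (-14)·(-1)] + [(-14)·(-6) − (-14)·(-5)]| = 28, so the area is 14.
The number of boundary lattice points is Σ gcd(|Δx|,|Δy|) = gcd(20,9) + gcd(11,4) + gcd(9,4) + gcd(0,1) = 1+1+1+1 = 4.
Scaling by 6 multiplies the area by 6² = 36 (so the new area is 504) and multiplies the boundary lattice-point count by 6, giving 24.
By Pick's theorem, the interior count of the dilated polygon is 504 − 24/2 + 1 = 493.

493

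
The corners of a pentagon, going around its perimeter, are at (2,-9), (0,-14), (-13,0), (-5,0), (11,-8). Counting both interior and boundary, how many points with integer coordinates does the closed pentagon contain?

The shoelace formula gives twice the area as |(2·(-14) − 0·(-9)) + (0·0 − (-13)·(-14)) + ((-13)·0 − (-5)·0) + ((-5)·(-8) − 11·0) + (11·(-9) − 2·(-8))| = 253, so the area is 253/2.
Along each edge there are gcd(|Δx|,|Δy|)+1 lattice points, so counting each shared vertex once the boundary has gcd(2,5) + gcd(13,14) + gcd(8,0) + gcd(16,8) + gcd(9,1) = 1+1+8+8+1 = 19.
Pick's theorem gives I = A − B/2 + 1 = 253/2 − 19/2 + 1 = 118, so the closed region contains I + B = 118 + 19 = 137 lattice points.

137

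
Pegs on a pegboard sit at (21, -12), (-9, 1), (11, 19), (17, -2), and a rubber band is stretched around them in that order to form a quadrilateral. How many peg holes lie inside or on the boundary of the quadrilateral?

393

By the shoelace formula, twice the signed area is |(21·1 − (-9)·(-12)) + ((-9)·19 − 11·1) + (11·(-2) − 17·19) + (17·(-12) − 21·(-2))| = 776, so the area is 388.
The number of boundary lattice points is Σ gcd(|Δx|,|Δy|) = gcd(30,13) + gcd(20,18) + gcd(6,21) + gcd(4,10) = 1+2+3+2 = 8.
Pick's theorem gives I = A − B/2 + 1 = 388 − 8/2 + 1 = 385, so the closed region contains I + B = 385 + 8 = 393 lattice points.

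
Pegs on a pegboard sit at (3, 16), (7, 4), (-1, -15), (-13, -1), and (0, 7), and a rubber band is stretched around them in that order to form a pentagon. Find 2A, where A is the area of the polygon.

507

Using the shoelace formula, 2A = |(3·4 − 7·16) + (7·(-15) − (-1)·4) + ((-1)·(-1) − (-13)·(-15)) + ((-13)·7 − 0·(-1)) + (0·16 − 3·7)| = 507, so the area is 253.5.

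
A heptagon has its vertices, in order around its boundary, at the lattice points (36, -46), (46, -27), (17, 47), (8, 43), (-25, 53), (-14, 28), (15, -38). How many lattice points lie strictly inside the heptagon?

Using the shoelace formula, 2A = |(36·(-27) − 46·(-46)) + (46·47 − 17·(-27)) + (17·43 − 8·47) + (8·53 − (-25)·43) + ((-25)·28 − (-14)·53) + ((-14)·(-38) − 15·28) + (15·(-46) − 36·(-38))| = 6451, so the area is 6451/2.
The number of boundary lattice points is Σ gcd(|Δx|,|Δy|) = gcd(10,19) + gcd(29,74) + gcd(9,4) + gcd(33,10) + gcd(11,25) + gcd(29,66) + gcd(21,8) = 1+1+1+1+1+1+1 = 7.
Pick's theorem gives I = A − B/2 + 1 = 6451/2 − 7/2 + 1 = 3223.

3223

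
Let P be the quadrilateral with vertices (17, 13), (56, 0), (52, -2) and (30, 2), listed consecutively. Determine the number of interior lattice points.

Using the shoelace formula, 2A = |(17·0 − 56·13) + (56·(-2) − 52·0) + (52·2 − 30·(-2)) + (30·13 − 17·2)| = 320, so the area is 160.
Along each edge there are gcd(|Δx|,|Δy|)+1 lattice points, so counting each shared vertex once the boundary has gcd(39,13) + gcd(4,2) + gcd(22,4) + gcd(13,11) = 13+2+2+1 = 18.
By Pick's theorem A = I + B/2 − 1, so I = 160 − 18/2 + 1 = 152.

152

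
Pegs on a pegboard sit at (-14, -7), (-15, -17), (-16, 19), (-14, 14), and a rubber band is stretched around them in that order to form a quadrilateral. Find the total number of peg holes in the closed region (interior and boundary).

Using the shoelace formula, 2A = |((-14)·(-17) − (-15)·(-7)) + ((-15)·19 − (-16)·(-17)) + ((-16)·14 − (-14)·19) + ((-14)·(-7) − (-14)·14)| = 88, so the area is 44.
The number of boundary lattice points is Σ gcd(|Δx|,|Δy|) = gcd(1,10) + gcd(1,36) + gcd(2,5) + gcd(0,21) = 1+1+1+21 = 24.
Pick's theorem gives I = A − B/2 + 1 = 44 − 24/2 + 1 = 33, so the closed region contains I + B = 33 + 24 = 57 lattice points.

57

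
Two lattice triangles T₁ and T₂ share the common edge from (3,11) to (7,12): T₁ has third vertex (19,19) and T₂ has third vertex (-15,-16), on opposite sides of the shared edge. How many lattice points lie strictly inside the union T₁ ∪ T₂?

44

The union is the simple quadrilateral with vertices (3,11), (19,19), (7,12), (-15,-16) in order.
Using the shoelace formula, 2A = |(3·19 − 19·11) + (19·12 − 7·19) + (7·(-16) − (-15)·12) + ((-15)·11 − 3·(-16))| = 106, so the area is 53.
Along each edge there are gcd(|Δx|,|Δy|)+1 lattice points, so counting each shared vertex once the boundary has gcd(16,8) + gcd(12,7) + gcd(22,28) + gcd(18,27) = 8+1+2+9 = 20.
By Pick's theorem I = A − B/2 + 1 = 53 − 20/2 + 1 = 44.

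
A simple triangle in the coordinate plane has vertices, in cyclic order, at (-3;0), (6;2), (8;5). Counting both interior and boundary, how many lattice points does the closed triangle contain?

The shoelace formula gives twice the area as |((-3)·2 − 6·0) + (6·5 − 8·2) + (8·0 − (-3)·5)| = 23, so the area is 23/2.
Summing gcd(|Δx|,|Δy|) over the edges gives the boundary count: gcd(9,2) + gcd(2,3) + gcd(11,5) = 1+1+1 = 3.
Pick's theorem gives I = A − B/2 + 1 = 23/2 − 3/2 + 1 = 11, so the closed region contains I + B = 11 + 3 = 14 lattice points.

14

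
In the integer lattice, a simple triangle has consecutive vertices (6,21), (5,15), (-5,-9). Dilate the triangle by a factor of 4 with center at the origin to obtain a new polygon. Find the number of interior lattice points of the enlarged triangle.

281

By the shoelace formula, twice the signed area is |[6·15 − 5·21] + [5·(-9) − (-5)·15] + [(-5)·21 − 6·(-9)]| = 36, so the area is 18.
The number of boundary lattice points is Σ gcd(|Δx|,|Δy|) = gcd(1,6) + gcd(10,24) + gcd(11,30) = 1+2+1 = 4.
Scaling by 4 multiplies the area by 4² = 16 (so the new area is 288) and multiplies the boundary lattice-point count by 4, giving 16.
By Pick's theorem, the interior count of the dilated polygon is 288 − 16/2 + 1 = 281.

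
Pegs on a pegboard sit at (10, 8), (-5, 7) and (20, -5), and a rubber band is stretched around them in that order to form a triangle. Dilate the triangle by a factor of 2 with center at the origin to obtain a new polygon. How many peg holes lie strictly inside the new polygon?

By the shoelace formula, twice the signed area is |[10·7 − (-5)·8] + [(-5)·(-5) − 20·7] + [20·8 − 10·(-5)]| = 205, so the area is 205/2.
Along each edge there are gcd(|Δx|,|Δy|)+1 lattice points, so counting each shared vertex once the boundary has gcd(15,1) + gcd(25,12) + gcd(10,13) = 1+1+1 = 3.
Scaling by 2 multiplies the area by 2² = 4 (so the new area is 410) and multiplies the boundary lattice-point count by 2, giving 6.
By Pick's theorem, the interior count of the dilated polygon is 410 − 6/2 + 1 = 408.

408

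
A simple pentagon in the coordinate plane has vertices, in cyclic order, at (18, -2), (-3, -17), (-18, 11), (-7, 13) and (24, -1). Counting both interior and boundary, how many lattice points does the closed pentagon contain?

576

The shoelace formula gives twice the area as |[18·(-17) − (-3)·(-2)] + [(-3)·11 − (-18)·(-17)] + [(-18)·13 − (-7)·11] + [(-7)·(-1) − 24·13] + [24·(-2) − 18·(-1)]| = 1143, so the area is 571.5.
Summing gcd(|Δx|,|Δy|) over the edges gives the boundary count: gcd(21,15) + gcd(15,28) + gcd(11,2) + gcd(31,14) + gcd(6,1) = 3+1+1+1+1 = 7.
Pick's theorem gives I = A − B/2 + 1 = 571.5 − 7/2 + 1 = 569, so the closed region contains I + B = 569 + 7 = 576 lattice points.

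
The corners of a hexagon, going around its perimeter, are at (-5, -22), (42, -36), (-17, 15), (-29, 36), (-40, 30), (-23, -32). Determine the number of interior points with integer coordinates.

1912

The shoelace formula gives twice the area as |[(-5)·(-36) − 42·(-22)] + [42·15 − (-17)·(-36)] + [(-17)·36 − (-29)·15] + [(-29)·30 − (-40)·36] + [(-40)·(-32) − (-23)·30] + [(-23)·(-22) − (-5)·(-32)]| = 3831, so the area is 1915.5.
Summing gcd(|Δx|,|Δy|) over the edges gives the boundary count: gcd(47,14) + gcd(59,51) + gcd(12,21) + gcd(11,6) + gcd(17,62) + gcd(18,10) = 1+1+3+1+1+2 = 9.
By Pick's theorem A = I + B/2 − 1, so I = 1915.5 − 9/2 + 1 = 1912.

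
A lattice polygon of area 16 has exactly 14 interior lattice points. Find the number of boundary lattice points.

6

Pick's theorem gives A = I + B/2 − 1, so B = 2(A − I + 1) = 2(16 − 14 + 1) = 6.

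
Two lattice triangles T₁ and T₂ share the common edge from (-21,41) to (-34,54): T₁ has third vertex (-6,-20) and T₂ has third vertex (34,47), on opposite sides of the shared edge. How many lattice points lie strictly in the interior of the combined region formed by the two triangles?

694

The union is the simple quadrilateral with vertices (-21,41), (-6,-20), (-34,54), (34,47) in order.
Using the shoelace formula, 2A = |((-21)·(-20) − (-6)·41) + ((-6)·54 − (-34)·(-20)) + ((-34)·47 − 34·54) + (34·41 − (-21)·47)| = 1391, so the area is 695.5.
Summing gcd(|Δx|,|Δy|) over the edges gives the boundary count: gcd(15,61) + gcd(28,74) + gcd(68,7) + gcd(55,6) = 1+2+1+1 = 5.
By Pick's theorem I = A − B/2 + 1 = 695.5 − 5/2 + 1 = 694.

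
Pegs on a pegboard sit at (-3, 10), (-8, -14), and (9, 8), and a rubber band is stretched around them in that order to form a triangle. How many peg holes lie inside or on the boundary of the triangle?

152

By the shoelace formula, twice the signed area is |[(-3)·(-14) − (-8)·10] + [(-8)·8 − 9·(-14)] + [9·10 − (-3)·8]| = 298, so the area is 149.
The number of boundary lattice points is Σ gcd(|Δx|,|Δy|) = gcd(5,24) + gcd(17,22) + gcd(12,2) = 1+1+2 = 4.
Pick's theorem gives I = A − B/2 + 1 = 149 − 4/2 + 1 = 148, so the closed region contains I + B = 148 + 4 = 152 lattice points.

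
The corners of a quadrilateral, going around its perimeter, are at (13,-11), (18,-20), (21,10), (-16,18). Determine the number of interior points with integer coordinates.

493

Using the shoelace formula, 2A = |[13·(-20) − 18·(-11)] + [18·10 − 21·(-20)] + [21·18 − (-16)·10] + [(-16)·(-11) − 13·18]| = 1018, so the area is 509.
The number of boundary lattice points is Σ gcd(|Δx|,|Δy|) = gcd(5,9) + gcd(3,30) + gcd(37,8) + gcd(29,29) = 1+3+1+29 = 34.
Pick's theorem gives I = A − B/2 + 1 = 509 − 34/2 + 1 = 493.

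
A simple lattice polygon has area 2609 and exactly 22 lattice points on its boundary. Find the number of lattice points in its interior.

Pick's theorem A = I + B/2 − 1 rearranges to I = A − B/2 + 1 = 2609 − 22/2 + 1 = 2599.

2599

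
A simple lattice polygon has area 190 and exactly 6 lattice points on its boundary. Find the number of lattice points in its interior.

188

Pick's theorem A = I + B/2 − 1 rearranges to I = A − B/2 + 1 = 190 − 6/2 + 1 = 188.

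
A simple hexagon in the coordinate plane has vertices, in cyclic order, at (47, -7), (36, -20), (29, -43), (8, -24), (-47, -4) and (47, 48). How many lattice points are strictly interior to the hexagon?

3879

Using the shoelace formula, 2A = |(47·(-20) − 36·(-7)) + (36·(-43) − 29·(-20)) + (29·(-24) − 8·(-43)) + (8·(-4) − (-47)·(-24)) + ((-47)·48 − 47·(-4)) + (47·(-7) − 47·48)| = 7821, so the area is 7821/2.
The number of boundary lattice points is Σ gcd(|Δx|,|Δy|) = gcd(11,13) + gcd(7,23) + gcd(21,19) + gcd(55,20) + gcd(94,52) + gcd(0,55) = 1+1+1+5+2+55 = 65.
Pick's theorem gives I = A − B/2 + 1 = 7821/2 − 65/2 + 1 = 3879.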